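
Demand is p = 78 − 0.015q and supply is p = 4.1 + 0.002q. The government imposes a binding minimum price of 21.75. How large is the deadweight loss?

Competitive equilibrium: 78 − 0.015q = 4.1 + 0.002q → q* = 4347.0588, p* = 12.7941.
At the floor p = 21.75, quantity demanded = (78 − 21.75)/0.015 = 3750.
Sellers' marginal cost at q' = 3750: 4.1 + 0.002·3750 = 11.6.
Δq = 4347.0588 − 3750 = 597.0588; wedge = 21.75 − 11.6 = 10.15.
Welfare loss = ½ × 597.0588 × 10.15 = 3030.07.

3030.07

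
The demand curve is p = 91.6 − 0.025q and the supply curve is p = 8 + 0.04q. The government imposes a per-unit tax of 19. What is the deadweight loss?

2776.92

Competitive equilibrium: 91.6 − 0.025q = 8 + 0.04q → q* = 1286.1538, p* = 59.4462.
With the tax, the buyer price exceeds the seller price by 19: (91.6 − 0.025q) − (8 + 0.04q) = 19 → q' = 993.8462.
Δq = 1286.1538 − 993.8462 = 292.3076; the wedge equals the tax, 19.
DWL = ½ × 292.3076 × 19 = 2776.92.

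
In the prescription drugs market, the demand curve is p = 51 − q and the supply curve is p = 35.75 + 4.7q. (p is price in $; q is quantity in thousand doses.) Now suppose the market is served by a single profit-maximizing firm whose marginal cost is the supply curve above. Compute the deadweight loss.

$0.45 thousand

Competitive equilibrium: 51 − q = 35.75 + 4.7q → q* = 2.6754, p* = 48.3246.
Marginal revenue: MR = 51 − 2q. Set MR = MC: 51 − 2q = 35.75 + 4.7q → q_m = 2.2761.
Price p_m = 51 − 1·2.2761 = 48.7239; MC(q_m) = 35.75 + 4.7·2.2761 = 46.4477.
Competitive q* = 2.6754, so Δq = 0.3993; wedge = 48.7239 − 46.4477 = 2.2762.
Deadweight loss = ½ × 0.3993 × 2.2762 = $0.45 thousand.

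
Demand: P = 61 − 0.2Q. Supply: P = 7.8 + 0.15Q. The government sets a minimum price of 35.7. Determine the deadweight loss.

Competitive equilibrium: 61 − 0.2Q = 7.8 + 0.15Q → Q* = 152, P* = 30.6.
At the floor P = 35.7, quantity demanded = (61 − 35.7)/0.2 = 126.5.
Sellers' marginal cost at Q' = 126.5: 7.8 + 0.15·126.5 = 26.775.
ΔQ = 152 − 126.5 = 25.5; wedge = 35.7 − 26.775 = 8.925.
DWL = ½ × 25.5 × 8.925 = 113.79.

113.79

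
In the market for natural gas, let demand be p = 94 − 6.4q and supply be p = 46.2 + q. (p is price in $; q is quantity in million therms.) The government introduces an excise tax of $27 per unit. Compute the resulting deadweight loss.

$49.26 million

Competitive equilibrium: 94 − 6.4q = 46.2 + q → q* = 6.4595, p* = 52.6595.
With the tax, the buyer price exceeds the seller price by 27: (94 − 6.4q) − (46.2 + q) = 27 → q' = 2.8108.
Δq = 6.4595 − 2.8108 = 3.6487; the wedge equals the tax, 27.
The triangle = ½ × 3.6487 × 27 = $49.26 million.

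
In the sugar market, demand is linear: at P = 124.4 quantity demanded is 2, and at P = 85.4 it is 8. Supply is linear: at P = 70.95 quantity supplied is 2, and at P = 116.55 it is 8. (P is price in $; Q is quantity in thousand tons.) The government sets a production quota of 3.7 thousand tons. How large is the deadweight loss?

Demand slope = (85.4 − 124.4)/(8 − 2) = −6.5, so P = 137.4 − 6.5Q.
Supply slope = (116.55 − 70.95)/(8 − 2) = 7.6, so P = 55.75 + 7.6Q.
Competitive equilibrium: 137.4 − 6.5Q = 55.75 + 7.6Q → Q* = 5.7908, P* = 99.7599.
At Q = 3.7: demand price = 137.4 − 6.5·3.7 = 113.35; supply price = 55.75 + 7.6·3.7 = 83.87.
ΔQ = 5.7908 − 3.7 = 2.0908; wedge = 113.35 − 83.87 = 29.48.
DWL = ½ × 2.0908 × 29.48 = $30.82 thousand.

$30.82 thousand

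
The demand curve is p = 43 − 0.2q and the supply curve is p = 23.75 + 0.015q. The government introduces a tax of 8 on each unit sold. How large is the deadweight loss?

Competitive equilibrium: 43 − 0.2q = 23.75 + 0.015q → q* = 89.5349, p* = 25.093.
With the tax, the buyer price exceeds the seller price by 8: (43 − 0.2q) − (23.75 + 0.015q) = 8 → q' = 52.3256.
Δq = 89.5349 − 52.3256 = 37.2093; the wedge equals the tax, 8.
Deadweight loss = ½ × 37.2093 × 8 = 148.84.

148.84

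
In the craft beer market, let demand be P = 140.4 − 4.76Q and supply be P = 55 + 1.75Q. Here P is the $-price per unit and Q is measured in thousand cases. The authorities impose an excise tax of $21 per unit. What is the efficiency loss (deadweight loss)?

$33.87 thousand

Competitive equilibrium: 140.4 − 4.76Q = 55 + 1.75Q → Q* = 13.1183, P* = 77.957.
With the tax, the buyer price exceeds the seller price by 21: (140.4 − 4.76Q) − (55 + 1.75Q) = 21 → Q' = 9.8925.
ΔQ = 13.1183 − 9.8925 = 3.2258; the wedge equals the tax, 21.
DWL = ½ × 3.2258 × 21 = $33.87 thousand.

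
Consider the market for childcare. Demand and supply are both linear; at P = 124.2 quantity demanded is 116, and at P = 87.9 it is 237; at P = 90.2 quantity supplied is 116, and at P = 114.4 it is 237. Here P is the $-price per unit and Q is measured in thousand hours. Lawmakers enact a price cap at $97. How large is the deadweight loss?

Demand slope = (87.9 − 124.2)/(237 − 116) = −0.3, so P = 159 − 0.3Q.
Supply slope = (114.4 − 90.2)/(237 − 116) = 0.2, so P = 67 + 0.2Q.
Competitive equilibrium: 159 − 0.3Q = 67 + 0.2Q → Q* = 184, P* = 103.8.
At the ceiling P = 97, quantity supplied = (97 − 67)/0.2 = 150.
Willingness to pay at Q' = 150: 159 − 0.3·150 = 114.
ΔQ = 184 − 150 = 34; wedge = 114 − 97 = 17.
Welfare loss = ½ × 34 × 17 = $289 thousand.

$289 thousand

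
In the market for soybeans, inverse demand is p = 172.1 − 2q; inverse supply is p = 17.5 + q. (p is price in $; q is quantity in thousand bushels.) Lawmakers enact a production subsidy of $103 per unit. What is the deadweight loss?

Competitive equilibrium: 172.1 − 2q = 17.5 + q → q* = 51.5333, p* = 69.0333.
The subsidy lowers effective supply by 103: p = q − 85.5.
New quantity: 172.1 − 2q = q − 85.5 → q' = 85.8667.
Overproduction Δq = 85.8667 − 51.5333 = 34.3334; wedge = subsidy = 103.
DWL = ½ × 34.3334 × 103 = $1768.17 thousand.

$1768.17 thousand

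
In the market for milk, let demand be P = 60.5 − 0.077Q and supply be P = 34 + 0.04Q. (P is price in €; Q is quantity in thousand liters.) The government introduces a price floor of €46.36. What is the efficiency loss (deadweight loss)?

€107.46 thousand

Competitive equilibrium: 60.5 − 0.077Q = 34 + 0.04Q → Q* = 226.4957, P* = 43.0598.
At the floor P = 46.36, quantity demanded = (60.5 − 46.36)/0.077 = 183.6364.
Sellers' marginal cost at Q' = 183.6364: 34 + 0.04·183.6364 = 41.3455.
ΔQ = 226.4957 − 183.6364 = 42.8593; wedge = 46.36 − 41.3455 = 5.0145.
The triangle = ½ × 42.8593 × 5.0145 = €107.46 thousand.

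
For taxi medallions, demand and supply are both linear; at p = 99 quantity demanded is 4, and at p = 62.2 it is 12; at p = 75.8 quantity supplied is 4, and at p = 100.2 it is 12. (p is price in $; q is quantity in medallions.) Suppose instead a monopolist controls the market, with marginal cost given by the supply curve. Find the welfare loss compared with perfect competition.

Demand slope = (62.2 − 99)/(12 − 4) = −4.6, so p = 117.4 − 4.6q.
Supply slope = (100.2 − 75.8)/(12 − 4) = 3.05, so p = 63.6 + 3.05q.
Competitive equilibrium: 117.4 − 4.6q = 63.6 + 3.05q → q* = 7.0327, p* = 85.0497.
Marginal revenue: MR = 117.4 − 9.2q. Set MR = MC: 117.4 − 9.2q = 63.6 + 3.05q → q_m = 4.3918.
Price p_m = 117.4 − 4.6·4.3918 = 97.1977; MC(q_m) = 63.6 + 3.05·4.3918 = 76.995.
Competitive q* = 7.0327, so Δq = 2.6409; wedge = 97.1977 − 76.995 = 20.2027.
The triangle = ½ × 2.6409 × 20.2027 = $26.68.

$26.68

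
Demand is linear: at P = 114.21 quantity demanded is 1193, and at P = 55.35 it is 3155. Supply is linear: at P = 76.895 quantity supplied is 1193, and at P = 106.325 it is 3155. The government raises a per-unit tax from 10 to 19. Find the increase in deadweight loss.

Demand slope = (55.35 − 114.21)/(3155 − 1193) = −0.03, so P = 150 − 0.03Q.
Supply slope = (106.325 − 76.895)/(3155 − 1193) = 0.015, so P = 59 + 0.015Q.
Competitive equilibrium: 150 − 0.03Q = 59 + 0.015Q → Q* = 2022.2222, P* = 89.3333.
For a per-unit tax t: ΔQ = t/0.045, so DWL = ½·t·(t/0.045) = t²/0.09.
At t = 10: DWL = 1111.111. At t = 19: DWL = 4011.111.
Increase = 4011.111 − 1111.111 = 2900.

2900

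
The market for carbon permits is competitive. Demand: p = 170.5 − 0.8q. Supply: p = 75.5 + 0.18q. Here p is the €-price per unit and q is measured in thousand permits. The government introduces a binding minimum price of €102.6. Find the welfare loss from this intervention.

Competitive equilibrium: 170.5 − 0.8q = 75.5 + 0.18q → q* = 96.9388, p* = 92.949.
At the floor p = 102.6, quantity demanded = (170.5 − 102.6)/0.8 = 84.875.
Sellers' marginal cost at q' = 84.875: 75.5 + 0.18·84.875 = 90.7775.
Δq = 96.9388 − 84.875 = 12.0638; wedge = 102.6 − 90.7775 = 11.8225.
Deadweight loss = ½ × 12.0638 × 11.8225 = €71.31 thousand.

€71.31 thousand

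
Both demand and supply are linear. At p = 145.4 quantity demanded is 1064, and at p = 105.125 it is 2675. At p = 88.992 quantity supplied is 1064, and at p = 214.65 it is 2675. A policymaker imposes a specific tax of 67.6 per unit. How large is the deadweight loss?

22183.30

Demand slope = (105.125 − 145.4)/(2675 − 1064) = −0.025, so p = 172 − 0.025q.
Supply slope = (214.65 − 88.992)/(2675 − 1064) = 0.078, so p = 6 + 0.078q.
Competitive equilibrium: 172 − 0.025q = 6 + 0.078q → q* = 1611.6505, p* = 131.7087.
With the tax, the buyer price exceeds the seller price by 67.6: (172 − 0.025q) − (6 + 0.078q) = 67.6 → q' = 955.3398.
Δq = 1611.6505 − 955.3398 = 656.3107; the wedge equals the tax, 67.6.
The triangle = ½ × 656.3107 × 67.6 = 22183.30.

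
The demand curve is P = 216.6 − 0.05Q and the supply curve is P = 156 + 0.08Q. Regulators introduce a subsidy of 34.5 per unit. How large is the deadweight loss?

Competitive equilibrium: 216.6 − 0.05Q = 156 + 0.08Q → Q* = 466.15385, P* = 193.29231.
The subsidy lowers effective supply by 34.5: P = 121.5 + 0.08Q.
New quantity: 216.6 − 0.05Q = 121.5 + 0.08Q → Q' = 731.53846.
Overproduction ΔQ = 731.53846 − 466.15385 = 265.38461; wedge = subsidy = 34.5.
DWL = ½ × 265.38461 × 34.5 = 4577.88.

4577.88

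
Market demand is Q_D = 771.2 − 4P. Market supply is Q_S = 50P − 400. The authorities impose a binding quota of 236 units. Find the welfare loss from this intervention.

In inverse form: demand P = 192.8 − 0.25Q, supply P = 8 + 0.02Q.
Competitive equilibrium: 192.8 − 0.25Q = 8 + 0.02Q → Q* = 684.44444, P* = 21.68889.
At Q = 236: demand price = 192.8 − 0.25·236 = 133.8; supply price = 8 + 0.02·236 = 12.72.
ΔQ = 684.44444 − 236 = 448.44444; wedge = 133.8 − 12.72 = 121.08.
The triangle = ½ × 448.44444 × 121.08 = 27148.83.

27148.83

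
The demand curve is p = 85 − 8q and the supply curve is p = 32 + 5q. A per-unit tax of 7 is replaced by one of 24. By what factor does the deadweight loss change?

11.755

Competitive equilibrium: 85 − 8q = 32 + 5q → q* = 4.0769, p* = 52.3846.
For a per-unit tax t: Δq = t/13, so DWL = ½·t·(t/13) = t²/26.
At t = 7: DWL = 1.885. At t = 24: DWL = 22.154.
Ratio = (24/7)² = 11.755.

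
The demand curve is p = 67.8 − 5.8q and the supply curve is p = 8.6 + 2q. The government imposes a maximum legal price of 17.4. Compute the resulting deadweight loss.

Competitive equilibrium: 67.8 − 5.8q = 8.6 + 2q → q* = 7.5897, p* = 23.7795.
At the ceiling p = 17.4, quantity supplied = (17.4 − 8.6)/2 = 4.4.
Willingness to pay at q' = 4.4: 67.8 − 5.8·4.4 = 42.28.
Δq = 7.5897 − 4.4 = 3.1897; wedge = 42.28 − 17.4 = 24.88.
The triangle = ½ × 3.1897 × 24.88 = 39.68.

39.68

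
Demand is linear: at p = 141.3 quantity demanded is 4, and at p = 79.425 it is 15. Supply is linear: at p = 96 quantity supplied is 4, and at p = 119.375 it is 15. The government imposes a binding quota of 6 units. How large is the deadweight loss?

Demand slope = (79.425 − 141.3)/(15 − 4) = −5.625, so p = 163.8 − 5.625q.
Supply slope = (119.375 − 96)/(15 − 4) = 2.125, so p = 87.5 + 2.125q.
Competitive equilibrium: 163.8 − 5.625q = 87.5 + 2.125q → q* = 9.8452, p* = 108.421.
At q = 6: demand price = 163.8 − 5.625·6 = 130.05; supply price = 87.5 + 2.125·6 = 100.25.
Δq = 9.8452 − 6 = 3.8452; wedge = 130.05 − 100.25 = 29.8.
Deadweight loss = ½ × 3.8452 × 29.8 = 57.29.

57.29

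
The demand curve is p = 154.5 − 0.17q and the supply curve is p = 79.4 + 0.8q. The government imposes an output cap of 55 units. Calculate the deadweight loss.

Competitive equilibrium: 154.5 − 0.17q = 79.4 + 0.8q → q* = 77.4227, p* = 141.3381.
At q = 55: demand price = 154.5 − 0.17·55 = 145.15; supply price = 79.4 + 0.8·55 = 123.4.
Δq = 77.4227 − 55 = 22.4227; wedge = 145.15 − 123.4 = 21.75.
Welfare loss = ½ × 22.4227 × 21.75 = 243.85.

243.85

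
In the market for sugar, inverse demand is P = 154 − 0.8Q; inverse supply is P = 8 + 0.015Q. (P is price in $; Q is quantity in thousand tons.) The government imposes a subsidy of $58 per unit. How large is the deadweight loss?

$2063.80 thousand

Competitive equilibrium: 154 − 0.8Q = 8 + 0.015Q → Q* = 179.1411, P* = 10.6871.
The subsidy lowers effective supply by 58: P = 0.015Q − 50.
New quantity: 154 − 0.8Q = 0.015Q − 50 → Q' = 250.3067.
Overproduction ΔQ = 250.3067 − 179.1411 = 71.1656; wedge = subsidy = 58.
DWL = ½ × 71.1656 × 58 = $2063.80 thousand.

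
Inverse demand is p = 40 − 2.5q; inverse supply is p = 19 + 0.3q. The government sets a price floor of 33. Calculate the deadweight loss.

Competitive equilibrium: 40 − 2.5q = 19 + 0.3q → q* = 7.5, p* = 21.25.
At the floor p = 33, quantity demanded = (40 − 33)/2.5 = 2.8.
Sellers' marginal cost at q' = 2.8: 19 + 0.3·2.8 = 19.84.
Δq = 7.5 − 2.8 = 4.7; wedge = 33 − 19.84 = 13.16.
Welfare loss = ½ × 4.7 × 13.16 = 30.926.

30.926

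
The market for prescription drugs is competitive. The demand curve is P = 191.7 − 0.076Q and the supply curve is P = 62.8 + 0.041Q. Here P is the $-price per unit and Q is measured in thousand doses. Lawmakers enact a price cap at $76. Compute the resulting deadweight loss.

$35569.34 thousand

Competitive equilibrium: 191.7 − 0.076Q = 62.8 + 0.041Q → Q* = 1101.7094, P* = 107.97009.
At the ceiling P = 76, quantity supplied = (76 − 62.8)/0.041 = 321.95122.
Willingness to pay at Q' = 321.95122: 191.7 − 0.076·321.95122 = 167.23171.
ΔQ = 1101.7094 − 321.95122 = 779.75818; wedge = 167.23171 − 76 = 91.23171.
Welfare loss = ½ × 779.75818 × 91.23171 = $35569.34 thousand.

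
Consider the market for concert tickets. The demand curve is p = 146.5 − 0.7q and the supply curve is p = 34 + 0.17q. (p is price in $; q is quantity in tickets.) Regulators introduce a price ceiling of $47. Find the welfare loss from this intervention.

Competitive equilibrium: 146.5 − 0.7q = 34 + 0.17q → q* = 129.3103, p* = 55.9828.
At the ceiling p = 47, quantity supplied = (47 − 34)/0.17 = 76.4706.
Willingness to pay at q' = 76.4706: 146.5 − 0.7·76.4706 = 92.9706.
Δq = 129.3103 − 76.4706 = 52.8397; wedge = 92.9706 − 47 = 45.9706.
DWL = ½ × 52.8397 × 45.9706 = $1214.54.

$1214.54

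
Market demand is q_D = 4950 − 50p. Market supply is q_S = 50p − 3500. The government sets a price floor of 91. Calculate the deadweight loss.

2112.50

In inverse form: demand p = 99 − 0.02q, supply p = 70 + 0.02q.
Competitive equilibrium: 99 − 0.02q = 70 + 0.02q → q* = 725, p* = 84.5.
At the floor p = 91, quantity demanded = (99 − 91)/0.02 = 400.
Sellers' marginal cost at q' = 400: 70 + 0.02·400 = 78.
Δq = 725 − 400 = 325; wedge = 91 − 78 = 13.
Deadweight loss = ½ × 325 × 13 = 2112.50.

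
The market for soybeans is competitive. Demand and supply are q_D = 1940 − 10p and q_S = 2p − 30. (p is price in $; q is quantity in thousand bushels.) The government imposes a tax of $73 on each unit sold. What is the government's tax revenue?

In inverse form: demand p = 194 − 0.1q, supply p = 15 + 0.5q.
Competitive equilibrium: 194 − 0.1q = 15 + 0.5q → q* = 298.3333, p* = 164.1667.
With the tax, the buyer price exceeds the seller price by 73: (194 − 0.1q) − (15 + 0.5q) = 73 → q' = 176.6667.
Tax revenue = 73 × 176.6667 = $12896.67 thousand.

$12896.67 thousand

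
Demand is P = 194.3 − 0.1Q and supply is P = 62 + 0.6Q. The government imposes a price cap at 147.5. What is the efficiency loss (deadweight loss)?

Competitive equilibrium: 194.3 − 0.1Q = 62 + 0.6Q → Q* = 189, P* = 175.4.
At the ceiling P = 147.5, quantity supplied = (147.5 − 62)/0.6 = 142.5.
Willingness to pay at Q' = 142.5: 194.3 − 0.1·142.5 = 180.05.
ΔQ = 189 − 142.5 = 46.5; wedge = 180.05 − 147.5 = 32.55.
The triangle = ½ × 46.5 × 32.55 = 756.79.

756.79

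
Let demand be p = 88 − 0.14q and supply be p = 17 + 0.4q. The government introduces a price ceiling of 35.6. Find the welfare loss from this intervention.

Competitive equilibrium: 88 − 0.14q = 17 + 0.4q → q* = 131.4815, p* = 69.5926.
At the ceiling p = 35.6, quantity supplied = (35.6 − 17)/0.4 = 46.5.
Willingness to pay at q' = 46.5: 88 − 0.14·46.5 = 81.49.
Δq = 131.4815 − 46.5 = 84.9815; wedge = 81.49 − 35.6 = 45.89.
DWL = ½ × 84.9815 × 45.89 = 1949.90.

1949.90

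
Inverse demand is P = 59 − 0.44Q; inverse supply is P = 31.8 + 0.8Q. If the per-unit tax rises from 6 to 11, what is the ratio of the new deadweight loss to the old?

3.361

Competitive equilibrium: 59 − 0.44Q = 31.8 + 0.8Q → Q* = 21.9355, P* = 49.3484.
For a per-unit tax t: ΔQ = t/1.24, so DWL = ½·t·(t/1.24) = t²/2.48.
At t = 6: DWL = 14.516. At t = 11: DWL = 48.790.
Ratio = (11/6)² = 3.361.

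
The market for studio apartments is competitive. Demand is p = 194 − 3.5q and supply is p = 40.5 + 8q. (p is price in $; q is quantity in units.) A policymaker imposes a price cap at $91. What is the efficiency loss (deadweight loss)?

Competitive equilibrium: 194 − 3.5q = 40.5 + 8q → q* = 13.3478, p* = 147.2826.
At the ceiling p = 91, quantity supplied = (91 − 40.5)/8 = 6.3125.
Willingness to pay at q' = 6.3125: 194 − 3.5·6.3125 = 171.9063.
Δq = 13.3478 − 6.3125 = 7.0353; wedge = 171.9063 − 91 = 80.9063.
Welfare loss = ½ × 7.0353 × 80.9063 = $284.60.

$284.60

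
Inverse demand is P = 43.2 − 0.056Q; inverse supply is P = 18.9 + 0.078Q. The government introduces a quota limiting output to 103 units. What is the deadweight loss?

Competitive equilibrium: 43.2 − 0.056Q = 18.9 + 0.078Q → Q* = 181.3433, P* = 33.0448.
At Q = 103: demand price = 43.2 − 0.056·103 = 37.432; supply price = 18.9 + 0.078·103 = 26.934.
ΔQ = 181.3433 − 103 = 78.3433; wedge = 37.432 − 26.934 = 10.498.
The triangle = ½ × 78.3433 × 10.498 = 411.22.

411.22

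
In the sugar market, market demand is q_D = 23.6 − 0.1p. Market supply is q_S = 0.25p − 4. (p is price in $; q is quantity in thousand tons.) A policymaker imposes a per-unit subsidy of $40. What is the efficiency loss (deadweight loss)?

In inverse form: demand p = 236 − 10q, supply p = 16 + 4q.
Competitive equilibrium: 236 − 10q = 16 + 4q → q* = 15.7143, p* = 78.8571.
The subsidy lowers effective supply by 40: p = 4q − 24.
New quantity: 236 − 10q = 4q − 24 → q' = 18.5714.
Overproduction Δq = 18.5714 − 15.7143 = 2.8571; wedge = subsidy = 40.
The triangle = ½ × 2.8571 × 40 = $57.14 thousand.

$57.14 thousand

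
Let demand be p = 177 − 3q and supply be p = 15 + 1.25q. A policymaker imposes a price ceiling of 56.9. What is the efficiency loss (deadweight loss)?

Competitive equilibrium: 177 − 3q = 15 + 1.25q → q* = 38.1176, p* = 62.6471.
At the ceiling p = 56.9, quantity supplied = (56.9 − 15)/1.25 = 33.52.
Willingness to pay at q' = 33.52: 177 − 3·33.52 = 76.44.
Δq = 38.1176 − 33.52 = 4.5976; wedge = 76.44 − 56.9 = 19.54.
Welfare loss = ½ × 4.5976 × 19.54 = 44.92.

44.92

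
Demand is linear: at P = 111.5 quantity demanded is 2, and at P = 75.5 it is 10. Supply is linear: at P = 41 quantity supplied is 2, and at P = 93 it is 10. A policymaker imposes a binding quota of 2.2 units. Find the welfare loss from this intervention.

212.04

Demand slope = (75.5 − 111.5)/(10 − 2) = −4.5, so P = 120.5 − 4.5Q.
Supply slope = (93 − 41)/(10 − 2) = 6.5, so P = 28 + 6.5Q.
Competitive equilibrium: 120.5 − 4.5Q = 28 + 6.5Q → Q* = 8.4091, P* = 82.6591.
At Q = 2.2: demand price = 120.5 − 4.5·2.2 = 110.6; supply price = 28 + 6.5·2.2 = 42.3.
ΔQ = 8.4091 − 2.2 = 6.2091; wedge = 110.6 − 42.3 = 68.3.
Deadweight loss = ½ × 6.2091 × 68.3 = 212.04.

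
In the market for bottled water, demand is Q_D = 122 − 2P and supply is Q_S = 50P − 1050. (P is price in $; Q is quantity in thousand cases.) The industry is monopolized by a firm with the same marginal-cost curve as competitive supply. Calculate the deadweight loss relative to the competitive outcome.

$369.68 thousand

In inverse form: demand P = 61 − 0.5Q, supply P = 21 + 0.02Q.
Competitive equilibrium: 61 − 0.5Q = 21 + 0.02Q → Q* = 76.9231, P* = 22.5385.
Marginal revenue: MR = 61 − Q. Set MR = MC: 61 − Q = 21 + 0.02Q → Q_m = 39.2157.
Price P_m = 61 − 0.5·39.2157 = 41.3922; MC(Q_m) = 21 + 0.02·39.2157 = 21.7843.
Competitive Q* = 76.9231, so ΔQ = 37.7074; wedge = 41.3922 − 21.7843 = 19.6079.
DWL = ½ × 37.7074 × 19.6079 = $369.68 thousand.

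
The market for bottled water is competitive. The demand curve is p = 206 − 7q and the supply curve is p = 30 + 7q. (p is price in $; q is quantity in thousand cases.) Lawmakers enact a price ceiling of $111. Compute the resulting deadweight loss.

$7 thousand

Competitive equilibrium: 206 − 7q = 30 + 7q → q* = 12.5714, p* = 118.
At the ceiling p = 111, quantity supplied = (111 − 30)/7 = 11.5714.
Willingness to pay at q' = 11.5714: 206 − 7·11.5714 = 125.0002.
Δq = 12.5714 − 11.5714 = 1; wedge = 125.0002 − 111 = 14.0002.
DWL = ½ × 1 × 14.0002 = $7 thousand.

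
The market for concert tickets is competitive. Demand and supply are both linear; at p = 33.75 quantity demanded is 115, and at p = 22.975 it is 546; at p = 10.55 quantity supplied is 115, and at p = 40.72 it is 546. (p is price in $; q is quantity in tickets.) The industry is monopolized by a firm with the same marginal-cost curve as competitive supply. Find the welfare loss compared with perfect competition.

Demand slope = (22.975 − 33.75)/(546 − 115) = −0.025, so p = 36.625 − 0.025q.
Supply slope = (40.72 − 10.55)/(546 − 115) = 0.07, so p = 2.5 + 0.07q.
Competitive equilibrium: 36.625 − 0.025q = 2.5 + 0.07q → q* = 359.21053, p* = 27.64474.
Marginal revenue: MR = 36.625 − 0.05q. Set MR = MC: 36.625 − 0.05q = 2.5 + 0.07q → q_m = 284.375.
Price p_m = 36.625 − 0.025·284.375 = 29.51563; MC(q_m) = 2.5 + 0.07·284.375 = 22.40625.
Competitive q* = 359.21053, so Δq = 74.83553; wedge = 29.51563 − 22.40625 = 7.10938.
DWL = ½ × 74.83553 × 7.10938 = $266.02.

$266.02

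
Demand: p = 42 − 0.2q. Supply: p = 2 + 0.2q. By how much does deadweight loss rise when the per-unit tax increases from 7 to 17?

Competitive equilibrium: 42 − 0.2q = 2 + 0.2q → q* = 100, p* = 22.
For a per-unit tax t: Δq = t/0.4, so DWL = ½·t·(t/0.4) = t²/0.8.
At t = 7: DWL = 61.25. At t = 17: DWL = 361.25.
Increase = 361.25 − 61.25 = 300.

300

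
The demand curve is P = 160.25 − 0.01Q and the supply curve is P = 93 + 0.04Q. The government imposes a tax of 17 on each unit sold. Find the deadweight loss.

2890

Competitive equilibrium: 160.25 − 0.01Q = 93 + 0.04Q → Q* = 1345, P* = 146.8.
With the tax, the buyer price exceeds the seller price by 17: (160.25 − 0.01Q) − (93 + 0.04Q) = 17 → Q' = 1005.
ΔQ = 1345 − 1005 = 340; the wedge equals the tax, 17.
Deadweight loss = ½ × 340 × 17 = 2890.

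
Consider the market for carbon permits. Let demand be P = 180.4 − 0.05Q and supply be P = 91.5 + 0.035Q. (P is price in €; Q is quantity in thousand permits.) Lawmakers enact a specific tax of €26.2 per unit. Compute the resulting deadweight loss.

€4037.88 thousand

Competitive equilibrium: 180.4 − 0.05Q = 91.5 + 0.035Q → Q* = 1045.8824, P* = 128.1059.
With the tax, the buyer price exceeds the seller price by 26.2: (180.4 − 0.05Q) − (91.5 + 0.035Q) = 26.2 → Q' = 737.6471.
ΔQ = 1045.8824 − 737.6471 = 308.2353; the wedge equals the tax, 26.2.
The triangle = ½ × 308.2353 × 26.2 = €4037.88 thousand.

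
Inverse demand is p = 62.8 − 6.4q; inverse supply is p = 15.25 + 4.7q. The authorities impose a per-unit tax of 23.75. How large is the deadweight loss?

Competitive equilibrium: 62.8 − 6.4q = 15.25 + 4.7q → q* = 4.2838, p* = 35.3838.
With the tax, the buyer price exceeds the seller price by 23.75: (62.8 − 6.4q) − (15.25 + 4.7q) = 23.75 → q' = 2.1441.
Δq = 4.2838 − 2.1441 = 2.1397; the wedge equals the tax, 23.75.
Welfare loss = ½ × 2.1397 × 23.75 = 25.41.

25.41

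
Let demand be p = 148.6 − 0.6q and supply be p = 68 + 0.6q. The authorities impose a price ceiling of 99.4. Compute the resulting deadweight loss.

Competitive equilibrium: 148.6 − 0.6q = 68 + 0.6q → q* = 67.1667, p* = 108.3.
At the ceiling p = 99.4, quantity supplied = (99.4 − 68)/0.6 = 52.3333.
Willingness to pay at q' = 52.3333: 148.6 − 0.6·52.3333 = 117.2.
Δq = 67.1667 − 52.3333 = 14.8334; wedge = 117.2 − 99.4 = 17.8.
Deadweight loss = ½ × 14.8334 × 17.8 = 132.02.

132.02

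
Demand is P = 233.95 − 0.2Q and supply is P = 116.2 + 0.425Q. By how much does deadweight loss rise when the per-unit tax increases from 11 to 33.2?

Competitive equilibrium: 233.95 − 0.2Q = 116.2 + 0.425Q → Q* = 188.4, P* = 196.27.
For a per-unit tax t: ΔQ = t/0.625, so DWL = ½·t·(t/0.625) = t²/1.25.
At t = 11: DWL = 96.8. At t = 33.2: DWL = 881.792.
Increase = 881.792 − 96.8 = 784.992.

784.992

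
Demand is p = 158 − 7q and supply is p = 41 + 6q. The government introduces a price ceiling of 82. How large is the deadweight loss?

Competitive equilibrium: 158 − 7q = 41 + 6q → q* = 9, p* = 95.
At the ceiling p = 82, quantity supplied = (82 − 41)/6 = 6.8333.
Willingness to pay at q' = 6.8333: 158 − 7·6.8333 = 110.1669.
Δq = 9 − 6.8333 = 2.1667; wedge = 110.1669 − 82 = 28.1669.
DWL = ½ × 2.1667 × 28.1669 = 30.51.

30.51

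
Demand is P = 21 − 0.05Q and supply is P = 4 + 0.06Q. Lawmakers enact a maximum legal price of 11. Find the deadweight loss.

Competitive equilibrium: 21 − 0.05Q = 4 + 0.06Q → Q* = 154.5455, P* = 13.2727.
At the ceiling P = 11, quantity supplied = (11 − 4)/0.06 = 116.6667.
Willingness to pay at Q' = 116.6667: 21 − 0.05·116.6667 = 15.1667.
ΔQ = 154.5455 − 116.6667 = 37.8788; wedge = 15.1667 − 11 = 4.1667.
Deadweight loss = ½ × 37.8788 × 4.1667 = 78.91.

78.91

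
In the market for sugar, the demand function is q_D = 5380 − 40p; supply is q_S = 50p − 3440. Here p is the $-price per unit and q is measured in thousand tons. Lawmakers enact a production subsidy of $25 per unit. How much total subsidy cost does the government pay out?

$50388.89 thousand

In inverse form: demand p = 134.5 − 0.025q, supply p = 68.8 + 0.02q.
Competitive equilibrium: 134.5 − 0.025q = 68.8 + 0.02q → q* = 1460, p* = 98.
The subsidy lowers effective supply by 25: p = 43.8 + 0.02q.
New quantity: 134.5 − 0.025q = 43.8 + 0.02q → q' = 2015.5556.
Total subsidy cost = 25 × 2015.5556 = $50388.89 thousand.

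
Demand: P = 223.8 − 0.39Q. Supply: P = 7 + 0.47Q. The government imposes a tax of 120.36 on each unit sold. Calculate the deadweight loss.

8422.40

Competitive equilibrium: 223.8 − 0.39Q = 7 + 0.47Q → Q* = 252.093, P* = 125.4837.
With the tax, the buyer price exceeds the seller price by 120.36: (223.8 − 0.39Q) − (7 + 0.47Q) = 120.36 → Q' = 112.1395.
ΔQ = 252.093 − 112.1395 = 139.9535; the wedge equals the tax, 120.36.
The triangle = ½ × 139.9535 × 120.36 = 8422.40.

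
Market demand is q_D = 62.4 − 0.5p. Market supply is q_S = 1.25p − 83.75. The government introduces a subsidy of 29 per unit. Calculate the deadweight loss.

150.18

In inverse form: demand p = 124.8 − 2q, supply p = 67 + 0.8q.
Competitive equilibrium: 124.8 − 2q = 67 + 0.8q → q* = 20.6429, p* = 83.5143.
The subsidy lowers effective supply by 29: p = 38 + 0.8q.
New quantity: 124.8 − 2q = 38 + 0.8q → q' = 31.
Overproduction Δq = 31 − 20.6429 = 10.3571; wedge = subsidy = 29.
The triangle = ½ × 10.3571 × 29 = 150.18.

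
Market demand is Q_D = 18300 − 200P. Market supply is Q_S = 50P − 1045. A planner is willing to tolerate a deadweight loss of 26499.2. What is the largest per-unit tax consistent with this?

In inverse form: demand P = 91.5 − 0.005Q, supply P = 20.9 + 0.02Q.
Competitive equilibrium: 91.5 − 0.005Q = 20.9 + 0.02Q → Q* = 2824, P* = 77.38.
A tax t gives ΔQ = t/0.025 and wedge t, so DWL = t²/0.05.
t²/0.05 = 26499.2 → t² = 1324.96 → t = 36.4.

36.4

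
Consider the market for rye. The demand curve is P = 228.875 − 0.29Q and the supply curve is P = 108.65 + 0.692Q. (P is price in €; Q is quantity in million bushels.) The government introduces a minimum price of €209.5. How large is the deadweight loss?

Competitive equilibrium: 228.875 − 0.29Q = 108.65 + 0.692Q → Q* = 122.4287, P* = 193.3707.
At the floor P = 209.5, quantity demanded = (228.875 − 209.5)/0.29 = 66.8103.
Sellers' marginal cost at Q' = 66.8103: 108.65 + 0.692·66.8103 = 154.8827.
ΔQ = 122.4287 − 66.8103 = 55.6184; wedge = 209.5 − 154.8827 = 54.6173.
Welfare loss = ½ × 55.6184 × 54.6173 = €1518.86 million.

€1518.86 million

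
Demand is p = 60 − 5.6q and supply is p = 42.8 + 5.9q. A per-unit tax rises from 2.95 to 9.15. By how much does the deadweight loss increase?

Competitive equilibrium: 60 − 5.6q = 42.8 + 5.9q → q* = 1.4957, p* = 51.6243.
For a per-unit tax t: Δq = t/11.5, so DWL = ½·t·(t/11.5) = t²/23.
At t = 2.95: DWL = 0.378. At t = 9.15: DWL = 3.64.
Increase = 3.64 − 0.378 = 3.26.

3.26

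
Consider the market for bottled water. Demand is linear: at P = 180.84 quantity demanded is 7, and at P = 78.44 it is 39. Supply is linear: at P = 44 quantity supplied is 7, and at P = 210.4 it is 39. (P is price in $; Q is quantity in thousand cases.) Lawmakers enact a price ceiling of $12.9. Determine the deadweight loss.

$2083.24 thousand

Demand slope = (78.44 − 180.84)/(39 − 7) = −3.2, so P = 203.24 − 3.2Q.
Supply slope = (210.4 − 44)/(39 − 7) = 5.2, so P = 7.6 + 5.2Q.
Competitive equilibrium: 203.24 − 3.2Q = 7.6 + 5.2Q → Q* = 23.2905, P* = 128.7105.
At the ceiling P = 12.9, quantity supplied = (12.9 − 7.6)/5.2 = 1.0192.
Willingness to pay at Q' = 1.0192: 203.24 − 3.2·1.0192 = 199.9786.
ΔQ = 23.2905 − 1.0192 = 22.2713; wedge = 199.9786 − 12.9 = 187.0786.
DWL = ½ × 22.2713 × 187.0786 = $2083.24 thousand.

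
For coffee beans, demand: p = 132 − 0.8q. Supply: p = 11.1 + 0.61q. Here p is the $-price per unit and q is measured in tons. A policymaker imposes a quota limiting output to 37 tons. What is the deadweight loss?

$1675.11

Competitive equilibrium: 132 − 0.8q = 11.1 + 0.61q → q* = 85.7447, p* = 63.4043.
At q = 37: demand price = 132 − 0.8·37 = 102.4; supply price = 11.1 + 0.61·37 = 33.67.
Δq = 85.7447 − 37 = 48.7447; wedge = 102.4 − 33.67 = 68.73.
The triangle = ½ × 48.7447 × 68.73 = $1675.11.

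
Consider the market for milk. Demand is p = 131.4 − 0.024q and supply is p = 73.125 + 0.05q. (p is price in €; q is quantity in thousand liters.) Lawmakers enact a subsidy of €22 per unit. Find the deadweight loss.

Competitive equilibrium: 131.4 − 0.024q = 73.125 + 0.05q → q* = 787.5, p* = 112.5.
The subsidy lowers effective supply by 22: p = 51.125 + 0.05q.
New quantity: 131.4 − 0.024q = 51.125 + 0.05q → q' = 1084.7973.
Overproduction Δq = 1084.7973 − 787.5 = 297.2973; wedge = subsidy = 22.
Deadweight loss = ½ × 297.2973 × 22 = €3270.27 thousand.

€3270.27 thousand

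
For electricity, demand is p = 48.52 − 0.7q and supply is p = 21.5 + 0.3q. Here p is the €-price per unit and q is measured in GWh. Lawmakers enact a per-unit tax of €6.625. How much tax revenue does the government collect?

€135.12

Competitive equilibrium: 48.52 − 0.7q = 21.5 + 0.3q → q* = 27.02, p* = 29.606.
With the tax, the buyer price exceeds the seller price by 6.625: (48.52 − 0.7q) − (21.5 + 0.3q) = 6.625 → q' = 20.395.
Tax revenue = 6.625 × 20.395 = €135.12.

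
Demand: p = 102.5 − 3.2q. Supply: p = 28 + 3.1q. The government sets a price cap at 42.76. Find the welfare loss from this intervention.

157.19

Competitive equilibrium: 102.5 − 3.2q = 28 + 3.1q → q* = 11.8254, p* = 64.6587.
At the ceiling p = 42.76, quantity supplied = (42.76 − 28)/3.1 = 4.7613.
Willingness to pay at q' = 4.7613: 102.5 − 3.2·4.7613 = 87.2638.
Δq = 11.8254 − 4.7613 = 7.0641; wedge = 87.2638 − 42.76 = 44.5038.
Welfare loss = ½ × 7.0641 × 44.5038 = 157.19.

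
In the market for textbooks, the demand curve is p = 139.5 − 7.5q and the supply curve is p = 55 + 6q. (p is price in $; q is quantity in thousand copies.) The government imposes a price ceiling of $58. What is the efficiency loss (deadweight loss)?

$223.89 thousand

Competitive equilibrium: 139.5 − 7.5q = 55 + 6q → q* = 6.2593, p* = 92.5556.
At the ceiling p = 58, quantity supplied = (58 − 55)/6 = 0.5.
Willingness to pay at q' = 0.5: 139.5 − 7.5·0.5 = 135.75.
Δq = 6.2593 − 0.5 = 5.7593; wedge = 135.75 − 58 = 77.75.
Welfare loss = ½ × 5.7593 × 77.75 = $223.89 thousand.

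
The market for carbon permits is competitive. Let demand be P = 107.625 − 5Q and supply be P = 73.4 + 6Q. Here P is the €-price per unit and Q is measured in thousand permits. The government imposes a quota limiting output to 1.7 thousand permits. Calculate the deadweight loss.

€10.96 thousand

Competitive equilibrium: 107.625 − 5Q = 73.4 + 6Q → Q* = 3.1114, P* = 92.0682.
At Q = 1.7: demand price = 107.625 − 5·1.7 = 99.125; supply price = 73.4 + 6·1.7 = 83.6.
ΔQ = 3.1114 − 1.7 = 1.4114; wedge = 99.125 − 83.6 = 15.525.
DWL = ½ × 1.4114 × 15.525 = €10.96 thousand.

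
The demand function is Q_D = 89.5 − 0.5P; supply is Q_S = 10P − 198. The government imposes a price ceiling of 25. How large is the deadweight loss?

595.24

In inverse form: demand P = 179 − 2Q, supply P = 19.8 + 0.1Q.
Competitive equilibrium: 179 − 2Q = 19.8 + 0.1Q → Q* = 75.8095, P* = 27.381.
At the ceiling P = 25, quantity supplied = (25 − 19.8)/0.1 = 52.
Willingness to pay at Q' = 52: 179 − 2·52 = 75.
ΔQ = 75.8095 − 52 = 23.8095; wedge = 75 − 25 = 50.
DWL = ½ × 23.8095 × 50 = 595.24.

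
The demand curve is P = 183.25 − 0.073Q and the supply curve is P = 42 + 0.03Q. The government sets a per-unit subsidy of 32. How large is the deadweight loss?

Competitive equilibrium: 183.25 − 0.073Q = 42 + 0.03Q → Q* = 1371.3592, P* = 83.1408.
The subsidy lowers effective supply by 32: P = 10 + 0.03Q.
New quantity: 183.25 − 0.073Q = 10 + 0.03Q → Q' = 1682.0388.
Overproduction ΔQ = 1682.0388 − 1371.3592 = 310.6796; wedge = subsidy = 32.
Welfare loss = ½ × 310.6796 × 32 = 4970.87.

4970.87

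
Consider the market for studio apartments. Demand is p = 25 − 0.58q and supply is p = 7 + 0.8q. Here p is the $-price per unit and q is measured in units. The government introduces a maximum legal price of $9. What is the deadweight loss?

Competitive equilibrium: 25 − 0.58q = 7 + 0.8q → q* = 13.0435, p* = 17.4348.
At the ceiling p = 9, quantity supplied = (9 − 7)/0.8 = 2.5.
Willingness to pay at q' = 2.5: 25 − 0.58·2.5 = 23.55.
Δq = 13.0435 − 2.5 = 10.5435; wedge = 23.55 − 9 = 14.55.
DWL = ½ × 10.5435 × 14.55 = $76.70.

$76.70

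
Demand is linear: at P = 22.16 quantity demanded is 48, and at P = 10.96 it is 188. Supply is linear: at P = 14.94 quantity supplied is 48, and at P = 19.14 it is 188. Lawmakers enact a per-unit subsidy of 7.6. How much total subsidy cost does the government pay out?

Demand slope = (10.96 − 22.16)/(188 − 48) = −0.08, so P = 26 − 0.08Q.
Supply slope = (19.14 − 14.94)/(188 − 48) = 0.03, so P = 13.5 + 0.03Q.
Competitive equilibrium: 26 − 0.08Q = 13.5 + 0.03Q → Q* = 113.6364, P* = 16.9091.
The subsidy lowers effective supply by 7.6: P = 5.9 + 0.03Q.
New quantity: 26 − 0.08Q = 5.9 + 0.03Q → Q' = 182.7273.
Total subsidy cost = 7.6 × 182.7273 = 1388.73.

1388.73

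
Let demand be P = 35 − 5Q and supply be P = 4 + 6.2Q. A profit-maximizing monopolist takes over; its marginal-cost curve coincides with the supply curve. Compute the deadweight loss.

Competitive equilibrium: 35 − 5Q = 4 + 6.2Q → Q* = 2.7679, P* = 21.1607.
Marginal revenue: MR = 35 − 10Q. Set MR = MC: 35 − 10Q = 4 + 6.2Q → Q_m = 1.9136.
Price P_m = 35 − 5·1.9136 = 25.432; MC(Q_m) = 4 + 6.2·1.9136 = 15.8643.
Competitive Q* = 2.7679, so ΔQ = 0.8543; wedge = 25.432 − 15.8643 = 9.5677.
The triangle = ½ × 0.8543 × 9.5677 = 4.09.

4.09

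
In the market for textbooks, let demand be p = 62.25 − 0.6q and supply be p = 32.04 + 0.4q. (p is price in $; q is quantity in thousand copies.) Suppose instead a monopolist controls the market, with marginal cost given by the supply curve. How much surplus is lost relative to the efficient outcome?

$64.17 thousand

Competitive equilibrium: 62.25 − 0.6q = 32.04 + 0.4q → q* = 30.21, p* = 44.124.
Marginal revenue: MR = 62.25 − 1.2q. Set MR = MC: 62.25 − 1.2q = 32.04 + 0.4q → q_m = 18.8813.
Price p_m = 62.25 − 0.6·18.8813 = 50.9212; MC(q_m) = 32.04 + 0.4·18.8813 = 39.5925.
Competitive q* = 30.21, so Δq = 11.3287; wedge = 50.9212 − 39.5925 = 11.3287.
DWL = ½ × 11.3287 × 11.3287 = $64.17 thousand.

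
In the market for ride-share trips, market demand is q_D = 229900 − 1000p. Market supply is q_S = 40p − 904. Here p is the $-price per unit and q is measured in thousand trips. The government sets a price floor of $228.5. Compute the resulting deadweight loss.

$561669.42 thousand

In inverse form: demand p = 229.9 − 0.001q, supply p = 22.6 + 0.025q.
Competitive equilibrium: 229.9 − 0.001q = 22.6 + 0.025q → q* = 7973.0769, p* = 221.9269.
At the floor p = 228.5, quantity demanded = (229.9 − 228.5)/0.001 = 1400.
Sellers' marginal cost at q' = 1400: 22.6 + 0.025·1400 = 57.6.
Δq = 7973.0769 − 1400 = 6573.0769; wedge = 228.5 − 57.6 = 170.9.
Welfare loss = ½ × 6573.0769 × 170.9 = $561669.42 thousand.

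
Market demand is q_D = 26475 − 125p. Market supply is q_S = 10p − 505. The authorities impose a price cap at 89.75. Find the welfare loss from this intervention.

65461.06

In inverse form: demand p = 211.8 − 0.008q, supply p = 50.5 + 0.1q.
Competitive equilibrium: 211.8 − 0.008q = 50.5 + 0.1q → q* = 1493.51852, p* = 199.85185.
At the ceiling p = 89.75, quantity supplied = (89.75 − 50.5)/0.1 = 392.5.
Willingness to pay at q' = 392.5: 211.8 − 0.008·392.5 = 208.66.
Δq = 1493.51852 − 392.5 = 1101.01852; wedge = 208.66 − 89.75 = 118.91.
DWL = ½ × 1101.01852 × 118.91 = 65461.06.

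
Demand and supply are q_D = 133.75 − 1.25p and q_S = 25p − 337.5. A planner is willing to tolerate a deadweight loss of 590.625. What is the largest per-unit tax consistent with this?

31.5

In inverse form: demand p = 107 − 0.8q, supply p = 13.5 + 0.04q.
Competitive equilibrium: 107 − 0.8q = 13.5 + 0.04q → q* = 111.3095, p* = 17.9524.
A tax t gives Δq = t/0.84 and wedge t, so DWL = t²/1.68.
t²/1.68 = 590.625 → t² = 992.25 → t = 31.5.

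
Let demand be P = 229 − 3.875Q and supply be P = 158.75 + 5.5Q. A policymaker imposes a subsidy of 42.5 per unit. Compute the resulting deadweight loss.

96.33

Competitive equilibrium: 229 − 3.875Q = 158.75 + 5.5Q → Q* = 7.4933, P* = 199.9633.
The subsidy lowers effective supply by 42.5: P = 116.25 + 5.5Q.
New quantity: 229 − 3.875Q = 116.25 + 5.5Q → Q' = 12.0267.
Overproduction ΔQ = 12.0267 − 7.4933 = 4.5334; wedge = subsidy = 42.5.
Welfare loss = ½ × 4.5334 × 42.5 = 96.33.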